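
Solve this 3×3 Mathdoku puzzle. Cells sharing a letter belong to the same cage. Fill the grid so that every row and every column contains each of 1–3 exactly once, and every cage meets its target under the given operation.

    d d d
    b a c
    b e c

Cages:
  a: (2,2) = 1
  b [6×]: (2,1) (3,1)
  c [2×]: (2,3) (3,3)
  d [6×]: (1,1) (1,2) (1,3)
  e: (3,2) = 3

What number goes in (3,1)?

Cage a is given, which forces (2,2) = 1.
1 is placed in row 2; hence (2,3) = 2.
Cage e is a single given cell; hence (3,2) = 3.
2 is placed in column 3, so (3,3) = 1.
Cage d has product 6; hence (1,1) = 1.
Column 2 already has 3, leaving (1,2) = 2.
Column 3 already has 1, leaving (1,3) = 3.
Row 2 already has 2; hence (2,1) = 3.
3 is placed in row 3; hence (3,1) = 2.
The full grid is 1 2 3 / 3 1 2 / 2 3 1.

2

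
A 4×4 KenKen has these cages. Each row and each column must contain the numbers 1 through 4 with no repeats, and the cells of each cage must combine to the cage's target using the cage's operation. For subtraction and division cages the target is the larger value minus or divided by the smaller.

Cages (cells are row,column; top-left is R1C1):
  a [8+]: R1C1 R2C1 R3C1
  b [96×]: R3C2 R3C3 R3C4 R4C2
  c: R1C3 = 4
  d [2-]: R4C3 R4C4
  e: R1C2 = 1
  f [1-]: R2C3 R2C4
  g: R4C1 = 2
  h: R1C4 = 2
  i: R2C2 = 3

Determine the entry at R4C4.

3

E is a freebie, leaving R1C2 = 1.
C is a freebie, so R1C3 = 4.
Cage h is given, leaving R1C4 = 2.
Cage i is given, which forces R2C2 = 3.
Column 2 now contains 3, which forces R3C2 = 2.
Row 3 now contains 2, leaving R3C3 = 3.
Row 3 already has 3, so R3C4 = 4.
Cage g is given, so R4C1 = 2.
The 4 cells of cage b must have product 96, so R4C2 = 4.
Row 4 now contains 2; hence R4C3 = 1.
Row 4 now contains 1, leaving R4C4 = 3.
Row 1 now contains 4, so R1C1 = 3.
Cage a has sum 8, so R2C1 = 4.
1 is placed in column 3; hence R2C3 = 2.
Column 4 now contains 4; hence R2C4 = 1.
Row 3 already has 4, which forces R3C1 = 1.
Completed grid: 3 1 4 2 / 4 3 2 1 / 1 2 3 4 / 2 4 1 3.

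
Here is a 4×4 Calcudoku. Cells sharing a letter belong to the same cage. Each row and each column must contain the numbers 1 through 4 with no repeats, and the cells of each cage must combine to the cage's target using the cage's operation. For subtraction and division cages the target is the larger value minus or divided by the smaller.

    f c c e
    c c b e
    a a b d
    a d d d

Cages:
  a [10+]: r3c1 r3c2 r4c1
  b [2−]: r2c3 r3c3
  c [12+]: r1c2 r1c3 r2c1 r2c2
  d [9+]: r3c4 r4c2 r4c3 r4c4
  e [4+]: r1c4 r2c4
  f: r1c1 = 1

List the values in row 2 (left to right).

F is a freebie, leaving r1c1 = 1.
1 is placed in row 1, which forces r1c4 = 3.
Column 4 now contains 3; hence r2c4 = 1.
Column 4 now contains 1; hence r3c4 = 2.
2 is placed in column 4; hence r4c4 = 4.
Row 3 now contains 2, leaving r3c1 = 4.
Cage a has sum 10, leaving r3c2 = 3.
Row 3 now contains 4, so r3c3 = 1.
Row 4 now contains 4; hence r4c1 = 3.
Column 3 already has 1, which forces r4c3 = 2.
Cage c needs sum 12, so r1c2 = 2.
Column 3 already has 2, which forces r1c3 = 4.
Column 1 now contains 4, so r2c1 = 2.
Cage c needs sum 12, leaving r2c2 = 4.
Column 3 already has 2, leaving r2c3 = 3.
Row 4 now contains 2; hence r4c2 = 1.
Filled in: 1 2 4 3 / 2 4 3 1 / 4 3 1 2 / 3 1 2 4.

2 4 3 1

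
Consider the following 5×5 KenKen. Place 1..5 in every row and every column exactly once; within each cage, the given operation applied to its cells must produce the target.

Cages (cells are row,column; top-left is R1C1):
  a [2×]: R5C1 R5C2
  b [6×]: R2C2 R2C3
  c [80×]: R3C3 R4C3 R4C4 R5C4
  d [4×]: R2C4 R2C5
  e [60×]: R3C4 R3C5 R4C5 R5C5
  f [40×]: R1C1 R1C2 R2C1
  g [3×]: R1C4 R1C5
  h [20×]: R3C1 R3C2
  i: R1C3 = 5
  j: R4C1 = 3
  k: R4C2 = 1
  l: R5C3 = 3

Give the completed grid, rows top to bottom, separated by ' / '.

2 4 5 3 1 / 5 3 2 1 4 / 4 5 1 2 3 / 3 1 4 5 2 / 1 2 3 4 5

I is a freebie; hence R1C3 = 5.
Cage j is a single given cell, so R4C1 = 3.
Cage k is given, which forces R4C2 = 1.
1 is placed in column 2, which forces R5C2 = 2.
Cage l is a single given cell, so R5C3 = 3.
The 3 cells of cage f must have product 40, so R1C1 = 2.
2 is placed in column 2, which forces R1C2 = 4.
The 3 cells of cage f must have product 40; hence R2C1 = 5.
2 is placed in column 2, so R2C2 = 3.
Column 3 now contains 3, so R2C3 = 2.
5 is placed in column 1, leaving R3C1 = 4.
Column 2 already has 4; hence R3C2 = 5.
Column 3 now contains 2, so R3C3 = 1.
Row 3 already has 1, so R3C5 = 3.
Cage c has product 80, which forces R4C3 = 4.
2 is placed in row 5, so R5C1 = 1.
Cage g needs two cells with product 3, leaving R1C4 = 3.
Column 5 already has 3, leaving R1C5 = 1.
Column 5 already has 1, which forces R2C5 = 4.
3 is placed in row 3, leaving R3C4 = 2.
Cage c has product 80, which forces R4C4 = 5.
The 4 cells of cage e must have product 60; hence R4C5 = 2.
Cage c needs product 80, leaving R5C4 = 4.
Cage e needs product 60; hence R5C5 = 5.
Row 2 now contains 4, which forces R2C4 = 1.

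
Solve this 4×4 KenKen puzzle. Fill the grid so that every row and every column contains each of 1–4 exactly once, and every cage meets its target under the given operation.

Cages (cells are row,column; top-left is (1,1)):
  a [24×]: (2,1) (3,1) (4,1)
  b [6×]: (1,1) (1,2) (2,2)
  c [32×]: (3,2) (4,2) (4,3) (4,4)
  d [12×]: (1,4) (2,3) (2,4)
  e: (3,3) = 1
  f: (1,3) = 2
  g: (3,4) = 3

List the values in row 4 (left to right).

Cage f is a single given cell; hence (1,3) = 2.
Cage c needs product 32, which forces (3,2) = 4.
E is a freebie; hence (3,3) = 1.
Cage g is a single given cell, leaving (3,4) = 3.
1 is placed in column 3; hence (4,3) = 4.
The 3 cells of cage a must have product 24; hence (2,1) = 4.
The 3 cells of cage b must have product 6; hence (2,2) = 2.
4 is placed in column 3; hence (2,3) = 3.
Row 2 already has 4, leaving (2,4) = 1.
Row 3 now contains 3, which forces (3,1) = 2.
Cage a has product 24, leaving (4,1) = 3.
Column 2 already has 2, leaving (4,2) = 1.
Column 4 now contains 1; hence (4,4) = 2.
Column 1 already has 3, which forces (1,1) = 1.
1 is placed in column 2; hence (1,2) = 3.
Column 4 now contains 1, so (1,4) = 4.
The full grid is 1 3 2 4 / 4 2 3 1 / 2 4 1 3 / 3 1 4 2.

3 1 4 2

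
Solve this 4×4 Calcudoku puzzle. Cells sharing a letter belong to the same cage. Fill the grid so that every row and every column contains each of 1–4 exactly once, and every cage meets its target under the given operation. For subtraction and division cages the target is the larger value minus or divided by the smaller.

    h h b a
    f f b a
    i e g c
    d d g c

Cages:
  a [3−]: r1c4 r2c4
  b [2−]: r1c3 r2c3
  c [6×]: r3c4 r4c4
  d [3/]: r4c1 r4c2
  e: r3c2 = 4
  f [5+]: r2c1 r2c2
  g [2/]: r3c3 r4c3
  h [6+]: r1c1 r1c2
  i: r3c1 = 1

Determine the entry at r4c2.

1

I is a freebie, which forces r3c1 = 1.
E is a freebie, so r3c2 = 4.
Row 3 now contains 4, leaving r3c3 = 2.
Row 3 now contains 2, so r3c4 = 3.
Column 1 already has 1, which forces r4c1 = 3.
Row 4 already has 3, which forces r4c2 = 1.
Row 4 now contains 1, which forces r4c3 = 4.
Column 4 now contains 3, which forces r4c4 = 2.
Cage h's pair has sum 6, which forces r1c1 = 4.
Column 2 already has 4, leaving r1c2 = 2.
4 is placed in row 1, which forces r1c4 = 1.
Cage f needs two cells with sum 5, which forces r2c1 = 2.
Cage f needs two cells with sum 5, which forces r2c2 = 3.
Row 2 now contains 3, leaving r2c3 = 1.
Column 4 already has 1, so r2c4 = 4.
Row 1 now contains 1; hence r1c3 = 3.
The full grid is 4 2 3 1 / 2 3 1 4 / 1 4 2 3 / 3 1 4 2.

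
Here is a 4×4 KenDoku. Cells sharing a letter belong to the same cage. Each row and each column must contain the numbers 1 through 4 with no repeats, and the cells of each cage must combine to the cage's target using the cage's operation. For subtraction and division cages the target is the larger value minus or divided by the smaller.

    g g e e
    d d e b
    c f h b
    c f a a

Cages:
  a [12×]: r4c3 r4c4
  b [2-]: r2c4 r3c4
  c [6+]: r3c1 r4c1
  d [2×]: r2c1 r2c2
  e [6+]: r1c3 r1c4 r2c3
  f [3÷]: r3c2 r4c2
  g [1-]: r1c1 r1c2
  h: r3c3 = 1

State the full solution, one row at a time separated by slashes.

Cage h is given, so r3c3 = 1.
Cage e has sum 6, so r1c4 = 1.
Row 3 now contains 1, leaving r3c2 = 3.
Cage f needs two cells with quotient 3, which forces r4c2 = 1.
Cage g's pair has difference 1; hence r1c1 = 3.
Row 1 now contains 3, so r1c3 = 2.
Cage d's pair has product 2, leaving r2c1 = 1.
1 is placed in column 2, leaving r2c2 = 2.
Column 3 already has 2; hence r2c3 = 3.
Row 2 now contains 2, so r2c4 = 4.
Column 4 already has 4, which forces r3c4 = 2.
3 is placed in column 3, which forces r4c3 = 4.
Column 4 already has 4; hence r4c4 = 3.
2 is placed in row 1, leaving r1c2 = 4.
Row 3 already has 2, leaving r3c1 = 4.
4 is placed in row 4; hence r4c1 = 2.

3 4 2 1 / 1 2 3 4 / 4 3 1 2 / 2 1 4 3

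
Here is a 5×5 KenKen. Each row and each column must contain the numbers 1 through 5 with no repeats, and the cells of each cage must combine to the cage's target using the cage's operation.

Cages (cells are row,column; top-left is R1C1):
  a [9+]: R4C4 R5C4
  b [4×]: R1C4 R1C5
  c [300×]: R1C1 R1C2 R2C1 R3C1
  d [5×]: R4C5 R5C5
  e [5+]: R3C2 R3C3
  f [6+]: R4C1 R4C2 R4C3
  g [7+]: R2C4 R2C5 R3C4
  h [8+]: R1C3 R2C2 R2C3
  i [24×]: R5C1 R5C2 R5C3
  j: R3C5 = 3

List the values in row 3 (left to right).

Cage c has product 300; hence R1C2 = 5.
Cage j is a single given cell, leaving R3C5 = 3.
In row 1, 2 can only go at R1C3, so R1C3 = 2.
Row 1 needs a 3, and only R1C1 is open for it.
The only place for 3 in row 2 is R2C4.
Cage g has sum 7, leaving R2C5 = 2.
The 3 cells of cage g must have sum 7, leaving R3C4 = 2.
Row 2 now contains 2, leaving R2C2 = 1.
The 3 cells of cage h must have sum 8, which forces R2C3 = 5.
Column 2 already has 1, which forces R3C2 = 4.
Row 3 already has 4, leaving R3C3 = 1.
Column 3 already has 1; hence R4C3 = 3.
Column 3 already has 3; hence R5C3 = 4.
Row 5 now contains 4; hence R5C4 = 5.
5 is placed in row 5; hence R5C5 = 1.
The two cells of cage b must have product 4, leaving R1C4 = 1.
Column 5 already has 1, leaving R1C5 = 4.
Row 2 already has 5, leaving R2C1 = 4.
Row 3 already has 4, leaving R3C1 = 5.
Cage f has sum 6, so R4C1 = 1.
Row 4 already has 3; hence R4C2 = 2.
5 is placed in column 4, which forces R4C4 = 4.
Column 5 already has 1; hence R4C5 = 5.
Row 5 now contains 4, which forces R5C1 = 2.
Cage i has product 24, leaving R5C2 = 3.
Filled in: 3 5 2 1 4 / 4 1 5 3 2 / 5 4 1 2 3 / 1 2 3 4 5 / 2 3 4 5 1.

5 4 1 2 3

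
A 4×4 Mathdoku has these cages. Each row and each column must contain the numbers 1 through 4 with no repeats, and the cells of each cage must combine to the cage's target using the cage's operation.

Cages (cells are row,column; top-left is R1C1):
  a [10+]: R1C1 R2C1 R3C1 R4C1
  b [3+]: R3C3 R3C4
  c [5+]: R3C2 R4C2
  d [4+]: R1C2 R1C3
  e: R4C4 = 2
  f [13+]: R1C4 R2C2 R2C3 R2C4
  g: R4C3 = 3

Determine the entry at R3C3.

2

The 4 cells of cage f must have sum 13, leaving R1C4 = 4.
Cage g is a single given cell, leaving R4C3 = 3.
Cage e is a single given cell, which forces R4C4 = 2.
Cage d needs two cells with sum 4, leaving R1C2 = 3.
Column 3 already has 3, leaving R1C3 = 1.
2 is placed in column 4, leaving R2C4 = 3.
The two cells of cage b must have sum 3, leaving R3C3 = 2.
2 is placed in column 4; hence R3C4 = 1.
Row 1 now contains 1, so R1C1 = 2.
The 4 cells of cage f must have sum 13, leaving R2C2 = 2.
Column 3 now contains 2, which forces R2C3 = 4.
Cage a needs sum 10; hence R3C1 = 3.
1 is placed in row 3, leaving R3C2 = 4.
The two cells of cage c must have sum 5, leaving R4C2 = 1.
Row 2 already has 4; hence R2C1 = 1.
1 is placed in row 4; hence R4C1 = 4.
Filled in: 2 3 1 4 / 1 2 4 3 / 3 4 2 1 / 4 1 3 2.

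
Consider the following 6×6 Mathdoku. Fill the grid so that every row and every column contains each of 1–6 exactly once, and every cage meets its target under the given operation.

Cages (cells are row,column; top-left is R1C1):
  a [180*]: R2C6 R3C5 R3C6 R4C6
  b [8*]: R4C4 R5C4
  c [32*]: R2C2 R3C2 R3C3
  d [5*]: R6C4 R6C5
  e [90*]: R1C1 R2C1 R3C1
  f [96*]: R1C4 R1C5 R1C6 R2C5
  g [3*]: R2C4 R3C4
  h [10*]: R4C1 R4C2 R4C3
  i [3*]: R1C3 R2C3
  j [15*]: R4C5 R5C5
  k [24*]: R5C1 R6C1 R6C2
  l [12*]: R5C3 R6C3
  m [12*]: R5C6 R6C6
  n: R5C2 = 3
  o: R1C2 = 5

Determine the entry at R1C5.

4

Cage o is given, leaving R1C2 = 5.
Cage c has product 32, so R2C2 = 4.
4 is placed in row 2, so R2C5 = 2.
The 3 cells of cage c must have product 32; hence R3C2 = 2.
Cage c needs product 32, leaving R3C3 = 4.
2 is placed in column 2; hence R4C2 = 1.
Cage n is a single given cell, which forces R5C2 = 3.
Row 5 already has 3; hence R5C5 = 5.
3 is placed in column 2; hence R6C2 = 6.
Column 5 now contains 5, which forces R6C5 = 1.
Column 5 now contains 5; hence R4C5 = 3.
The 3 cells of cage k must have product 24, leaving R5C1 = 1.
Cage l's pair has product 12, so R5C3 = 6.
Row 5 now contains 6, which forces R5C6 = 4.
The 3 cells of cage k must have product 24, which forces R6C1 = 4.
The two cells of cage l must have product 12, which forces R6C3 = 2.
1 is placed in row 6, which forces R6C4 = 5.
Row 6 already has 2, which forces R6C6 = 3.
Column 5 now contains 3; hence R3C5 = 6.
The 3 cells of cage h must have product 10, leaving R4C1 = 2.
Column 3 now contains 2; hence R4C3 = 5.
Cage b needs two cells with product 8; hence R4C4 = 4.
5 is placed in row 4, so R4C6 = 6.
4 is placed in row 5, so R5C4 = 2.
2 is placed in column 4; hence R1C4 = 6.
6 is placed in column 5, so R1C5 = 4.
6 is placed in column 6; hence R1C6 = 2.
Row 1 now contains 6, which forces R1C1 = 3.
3 is placed in row 1, which forces R1C3 = 1.
Cage e has product 90, leaving R2C1 = 6.
1 is placed in column 3, so R2C3 = 3.
3 is placed in row 2, leaving R2C4 = 1.
1 is placed in row 2, so R2C6 = 5.
Cage e needs product 90; hence R3C1 = 5.
Column 4 now contains 1; hence R3C4 = 3.
Column 6 now contains 5, which forces R3C6 = 1.
The full grid is 3 5 1 6 4 2 / 6 4 3 1 2 5 / 5 2 4 3 6 1 / 2 1 5 4 3 6 / 1 3 6 2 5 4 / 4 6 2 5 1 3.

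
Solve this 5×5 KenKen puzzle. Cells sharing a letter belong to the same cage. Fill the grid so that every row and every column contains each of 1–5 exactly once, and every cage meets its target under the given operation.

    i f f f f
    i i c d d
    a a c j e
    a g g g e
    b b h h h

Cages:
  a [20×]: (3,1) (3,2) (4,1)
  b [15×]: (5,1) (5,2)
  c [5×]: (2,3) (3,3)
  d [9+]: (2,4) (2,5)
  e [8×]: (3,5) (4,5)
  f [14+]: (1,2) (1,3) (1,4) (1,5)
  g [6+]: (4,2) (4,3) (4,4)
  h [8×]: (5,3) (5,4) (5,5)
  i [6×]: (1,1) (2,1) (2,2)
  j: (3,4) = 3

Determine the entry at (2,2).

J is a freebie, leaving (3,4) = 3.
Row 1 needs a 1, and only (1,1) is open for it.
Row 2 needs a 1, and only (2,3) is open for it.
1 is placed in column 3, which forces (3,3) = 5.
Row 3 already has 5, so (3,1) = 4.
Cage a needs product 20, leaving (3,2) = 1.
Row 3 now contains 4; hence (3,5) = 2.
Cage a needs product 20, so (4,1) = 5.
2 is placed in column 5, which forces (4,5) = 4.
5 is placed in column 1, leaving (5,1) = 3.
Row 5 already has 3, so (5,2) = 5.
Column 5 already has 4; hence (5,5) = 1.
Column 1 already has 3, so (2,1) = 2.
Cage i needs product 6; hence (2,2) = 3.
Cage d's pair has sum 9, so (2,4) = 4.
Column 5 already has 4, so (2,5) = 5.
Column 2 already has 3, which forces (4,2) = 2.
Row 4 now contains 2; hence (4,3) = 3.
Cage g needs sum 6, leaving (4,4) = 1.
4 is placed in column 4, which forces (5,4) = 2.
Column 2 now contains 2, which forces (1,2) = 4.
The 4 cells of cage f must have sum 14, leaving (1,3) = 2.
2 is placed in column 4, so (1,4) = 5.
Column 5 already has 5, which forces (1,5) = 3.
2 is placed in row 5, leaving (5,3) = 4.
Completed grid: 1 4 2 5 3 / 2 3 1 4 5 / 4 1 5 3 2 / 5 2 3 1 4 / 3 5 4 2 1.

3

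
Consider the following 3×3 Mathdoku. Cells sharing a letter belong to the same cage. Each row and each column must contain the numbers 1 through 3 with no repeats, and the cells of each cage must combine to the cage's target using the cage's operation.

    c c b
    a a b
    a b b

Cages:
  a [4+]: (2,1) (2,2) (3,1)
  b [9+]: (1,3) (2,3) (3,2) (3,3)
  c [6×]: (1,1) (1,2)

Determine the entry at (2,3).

Cage a has sum 4, which forces (2,1) = 2.
Cage a needs sum 4, which forces (2,2) = 1.
1 is placed in row 2; hence (2,3) = 3.
Cage a has sum 4, leaving (3,1) = 1.
Cage b needs sum 9, leaving (3,2) = 3.
Row 3 already has 1, so (3,3) = 2.
2 is placed in column 1, which forces (1,1) = 3.
Column 2 now contains 3; hence (1,2) = 2.
Column 3 now contains 2, which forces (1,3) = 1.
Completed grid: 3 2 1 / 2 1 3 / 1 3 2.

3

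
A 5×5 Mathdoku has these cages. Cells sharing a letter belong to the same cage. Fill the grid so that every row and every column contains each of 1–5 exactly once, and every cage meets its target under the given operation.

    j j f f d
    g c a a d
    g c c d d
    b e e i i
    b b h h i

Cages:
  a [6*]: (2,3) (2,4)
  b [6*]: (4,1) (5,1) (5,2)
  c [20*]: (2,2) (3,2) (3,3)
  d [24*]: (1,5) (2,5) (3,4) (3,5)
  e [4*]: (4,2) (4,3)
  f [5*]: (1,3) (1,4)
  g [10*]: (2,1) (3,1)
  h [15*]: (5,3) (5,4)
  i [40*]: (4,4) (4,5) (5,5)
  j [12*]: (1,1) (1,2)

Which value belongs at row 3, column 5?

3

The only place for 2 in row 1 is (1,5).
Cage i needs product 40, so (4,4) = 2.
Cage a needs two cells with product 6, leaving (2,3) = 2.
Column 4 already has 2; hence (2,4) = 3.
3 is placed in column 4, leaving (5,4) = 5.
5 is placed in row 5, leaving (5,5) = 4.
Cage f needs two cells with product 5, so (1,3) = 5.
Column 4 already has 5; hence (1,4) = 1.
Row 2 already has 2, so (2,1) = 5.
Column 5 already has 4, which forces (2,5) = 1.
The two cells of cage g must have product 10, so (3,1) = 2.
The 4 cells of cage d must have product 24, leaving (3,4) = 4.
Cage d needs product 24, leaving (3,5) = 3.
Column 5 already has 4, which forces (4,5) = 5.
5 is placed in row 5, so (5,3) = 3.
Row 2 now contains 1, which forces (2,2) = 4.
Cage c needs product 20; hence (3,2) = 5.
4 is placed in row 3, which forces (3,3) = 1.
Cage b needs product 6, leaving (4,1) = 3.
Column 2 now contains 4, which forces (4,2) = 1.
Column 3 now contains 1, so (4,3) = 4.
Row 5 already has 3; hence (5,1) = 1.
Cage b needs product 6, so (5,2) = 2.
3 is placed in column 1, so (1,1) = 4.
Column 2 now contains 4, which forces (1,2) = 3.
The full grid is 4 3 5 1 2 / 5 4 2 3 1 / 2 5 1 4 3 / 3 1 4 2 5 / 1 2 3 5 4.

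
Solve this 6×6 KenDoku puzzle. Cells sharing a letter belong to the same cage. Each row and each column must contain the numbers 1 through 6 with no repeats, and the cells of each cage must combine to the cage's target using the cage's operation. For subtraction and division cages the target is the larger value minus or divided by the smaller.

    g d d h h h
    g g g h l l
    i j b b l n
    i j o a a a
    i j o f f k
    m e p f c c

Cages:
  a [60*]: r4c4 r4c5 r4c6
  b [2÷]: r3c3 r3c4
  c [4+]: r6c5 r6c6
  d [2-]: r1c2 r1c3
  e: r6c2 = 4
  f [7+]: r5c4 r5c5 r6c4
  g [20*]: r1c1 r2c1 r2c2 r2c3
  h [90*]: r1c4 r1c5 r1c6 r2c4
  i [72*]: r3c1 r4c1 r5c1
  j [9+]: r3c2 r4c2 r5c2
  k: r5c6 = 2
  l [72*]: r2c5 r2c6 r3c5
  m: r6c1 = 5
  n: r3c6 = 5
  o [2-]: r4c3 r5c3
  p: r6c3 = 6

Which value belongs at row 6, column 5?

Cage n is a single given cell, which forces r3c6 = 5.
K is a freebie; hence r5c6 = 2.
Cage m is given, leaving r6c1 = 5.
Cage e is a single given cell, which forces r6c2 = 4.
Cage p is given, which forces r6c3 = 6.
Row 1 needs a 4, and only r1c3 is open for it.
Row 6 needs a 2, and only r6c4 is open for it.
The only place for 2 in column 1 is r1c1.
2 is placed in row 1, which forces r1c2 = 6.
Cage g has product 20, which forces r2c1 = 1.
The 4 cells of cage h must have product 90, so r2c4 = 6.
The two cells of cage b must have quotient 2, which forces r3c3 = 2.
Cage l has product 72, which forces r3c5 = 6.
Cage g has product 20, so r2c2 = 2.
2 is placed in column 3, so r2c3 = 5.
Row 4 needs a 2, and only r4c5 is open for it.
Cage a needs product 60, which forces r4c4 = 5.
The 3 cells of cage a must have product 60, which forces r4c6 = 6.
Cage h has product 90, leaving r1c5 = 5.
Cage i needs product 72; hence r5c1 = 6.
Cage j needs sum 9; hence r5c2 = 5.
Row 4 needs a 4, and only r4c1 is open for it.
Column 1 already has 4, which forces r3c1 = 3.
3 is placed in row 3, leaving r3c2 = 1.
1 is placed in row 3, leaving r3c4 = 4.
1 is placed in column 2, leaving r4c2 = 3.
Row 4 now contains 3, leaving r4c3 = 1.
1 is placed in column 3, so r5c3 = 3.
4 is placed in column 4; hence r5c4 = 1.
Row 5 now contains 1, which forces r5c5 = 4.
1 is placed in column 4, so r1c4 = 3.
The 4 cells of cage h must have product 90; hence r1c6 = 1.
Column 5 already has 4, which forces r2c5 = 3.
Cage l needs product 72, leaving r2c6 = 4.
3 is placed in column 5, leaving r6c5 = 1.
1 is placed in column 6, leaving r6c6 = 3.
The full grid is 2 6 4 3 5 1 / 1 2 5 6 3 4 / 3 1 2 4 6 5 / 4 3 1 5 2 6 / 6 5 3 1 4 2 / 5 4 6 2 1 3.

1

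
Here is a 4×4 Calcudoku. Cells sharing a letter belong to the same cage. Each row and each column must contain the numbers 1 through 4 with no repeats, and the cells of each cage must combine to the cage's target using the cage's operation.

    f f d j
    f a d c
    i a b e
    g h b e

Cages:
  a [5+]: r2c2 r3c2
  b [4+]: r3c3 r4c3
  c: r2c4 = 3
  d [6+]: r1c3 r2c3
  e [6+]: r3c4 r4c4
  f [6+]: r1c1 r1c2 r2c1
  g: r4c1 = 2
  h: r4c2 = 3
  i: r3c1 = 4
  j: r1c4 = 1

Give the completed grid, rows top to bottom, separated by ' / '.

3 2 4 1 / 1 4 2 3 / 4 1 3 2 / 2 3 1 4

Cage j is a single given cell, which forces r1c4 = 1.
Cage c is a single given cell, so r2c4 = 3.
Cage i is given, leaving r3c1 = 4.
4 is placed in row 3, which forces r3c4 = 2.
Cage g is given, leaving r4c1 = 2.
H is a freebie, so r4c2 = 3.
Row 4 already has 3, which forces r4c3 = 1.
2 is placed in column 4, leaving r4c4 = 4.
Column 1 now contains 2; hence r1c1 = 3.
Column 2 already has 3, leaving r1c2 = 2.
Row 1 now contains 2, which forces r1c3 = 4.
Column 1 now contains 2, so r2c1 = 1.
Cage a needs two cells with sum 5, which forces r2c2 = 4.
Column 3 now contains 4, which forces r2c3 = 2.
Column 2 already has 3, leaving r3c2 = 1.
Column 3 already has 1, which forces r3c3 = 3.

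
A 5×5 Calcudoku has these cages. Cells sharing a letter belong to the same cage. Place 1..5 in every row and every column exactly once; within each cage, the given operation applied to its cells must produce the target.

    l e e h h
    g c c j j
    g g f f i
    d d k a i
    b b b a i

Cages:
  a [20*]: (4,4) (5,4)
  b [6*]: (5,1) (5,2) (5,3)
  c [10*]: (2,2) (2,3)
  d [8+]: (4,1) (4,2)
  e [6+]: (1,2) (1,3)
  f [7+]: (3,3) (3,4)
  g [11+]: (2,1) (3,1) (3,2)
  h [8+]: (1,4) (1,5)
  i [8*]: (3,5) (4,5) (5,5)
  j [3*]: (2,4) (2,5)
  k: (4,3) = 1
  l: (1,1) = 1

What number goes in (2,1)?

Cage l is a single given cell, so (1,1) = 1.
Cage k is a single given cell; hence (4,3) = 1.
Cage b needs product 6, which forces (5,2) = 1.
Cage i needs product 8, so (3,5) = 1.
The two cells of cage j must have product 3, so (2,4) = 1.
1 is placed in column 5, so (2,5) = 3.
The two cells of cage h must have sum 8, so (1,4) = 3.
3 is placed in column 5; hence (1,5) = 5.
Row 2 needs a 4, and only (2,1) is open for it.
The only place for 2 in row 4 is (4,5).
2 is placed in column 5, leaving (5,5) = 4.
The two cells of cage a must have product 20; hence (4,4) = 4.
4 is placed in row 5, so (5,4) = 5.
Cage f's pair has sum 7; hence (3,3) = 5.
Column 4 already has 5, which forces (3,4) = 2.
Cage c needs two cells with product 10, so (2,2) = 5.
Column 3 now contains 5, leaving (2,3) = 2.
Row 3 already has 2, leaving (3,1) = 3.
Row 3 already has 2, leaving (3,2) = 4.
Column 1 already has 3; hence (4,1) = 5.
Column 2 now contains 5, leaving (4,2) = 3.
Column 1 already has 3, which forces (5,1) = 2.
2 is placed in column 3; hence (5,3) = 3.
Column 2 now contains 4; hence (1,2) = 2.
2 is placed in column 3, which forces (1,3) = 4.
Filled in: 1 2 4 3 5 / 4 5 2 1 3 / 3 4 5 2 1 / 5 3 1 4 2 / 2 1 3 5 4.

4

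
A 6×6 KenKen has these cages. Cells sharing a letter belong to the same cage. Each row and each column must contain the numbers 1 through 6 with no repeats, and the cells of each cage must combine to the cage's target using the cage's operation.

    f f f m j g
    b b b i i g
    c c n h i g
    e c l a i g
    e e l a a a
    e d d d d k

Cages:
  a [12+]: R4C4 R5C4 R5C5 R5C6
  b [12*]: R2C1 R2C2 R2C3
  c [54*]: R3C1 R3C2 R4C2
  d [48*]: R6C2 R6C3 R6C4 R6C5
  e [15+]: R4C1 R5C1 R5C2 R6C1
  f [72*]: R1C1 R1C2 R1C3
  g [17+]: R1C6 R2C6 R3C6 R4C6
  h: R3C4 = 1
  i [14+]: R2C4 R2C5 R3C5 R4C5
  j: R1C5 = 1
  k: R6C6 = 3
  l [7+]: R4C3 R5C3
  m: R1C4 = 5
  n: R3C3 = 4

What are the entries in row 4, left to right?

M is a freebie, leaving R1C4 = 5.
J is a freebie, so R1C5 = 1.
Cage c has product 54, which forces R3C1 = 3.
The 3 cells of cage c must have product 54, so R3C2 = 6.
N is a freebie, so R3C3 = 4.
Cage h is a single given cell; hence R3C4 = 1.
Cage c has product 54; hence R4C2 = 3.
K is a freebie; hence R6C6 = 3.
The 3 cells of cage f must have product 72, which forces R1C1 = 6.
Column 2 already has 3, which forces R1C2 = 4.
The 3 cells of cage f must have product 72, leaving R1C3 = 3.
4 is placed in row 1; hence R1C6 = 2.
2 is placed in column 6; hence R3C6 = 5.
5 is placed in column 6, so R5C6 = 1.
Cage b needs product 12, so R2C3 = 6.
Row 2 now contains 6, which forces R2C6 = 4.
Row 3 already has 5, which forces R3C5 = 2.
4 is placed in column 6; hence R4C6 = 6.
Cage e has sum 15, which forces R5C1 = 4.
Cage e needs sum 15, which forces R5C2 = 5.
Row 5 already has 5, so R5C3 = 2.
2 is placed in column 3, leaving R6C3 = 1.
The 4 cells of cage i must have sum 14, leaving R2C4 = 3.
The 4 cells of cage i must have sum 14, leaving R2C5 = 5.
Cage e has sum 15, which forces R4C1 = 1.
1 is placed in column 3; hence R4C3 = 5.
The 4 cells of cage a must have sum 12; hence R4C4 = 2.
Cage i needs sum 14, so R4C5 = 4.
3 is placed in column 4, which forces R5C4 = 6.
Row 5 already has 6, so R5C5 = 3.
Row 6 now contains 1, which forces R6C1 = 5.
Row 6 now contains 1; hence R6C2 = 2.
Column 4 now contains 6, leaving R6C4 = 4.
Column 5 now contains 4, so R6C5 = 6.
1 is placed in column 1, which forces R2C1 = 2.
2 is placed in column 2; hence R2C2 = 1.
Filled in: 6 4 3 5 1 2 / 2 1 6 3 5 4 / 3 6 4 1 2 5 / 1 3 5 2 4 6 / 4 5 2 6 3 1 / 5 2 1 4 6 3.

1 3 5 2 4 6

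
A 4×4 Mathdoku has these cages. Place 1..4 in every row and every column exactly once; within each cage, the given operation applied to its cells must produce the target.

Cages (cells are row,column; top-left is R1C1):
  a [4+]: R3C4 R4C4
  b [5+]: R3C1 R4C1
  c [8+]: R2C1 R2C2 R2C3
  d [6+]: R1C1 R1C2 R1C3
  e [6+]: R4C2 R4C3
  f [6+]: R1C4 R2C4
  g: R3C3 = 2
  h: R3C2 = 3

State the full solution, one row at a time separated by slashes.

2 1 3 4 / 3 4 1 2 / 4 3 2 1 / 1 2 4 3

Cage h is given, leaving R3C2 = 3.
Cage g is given, which forces R3C3 = 2.
Row 3 already has 3, so R3C4 = 1.
2 is placed in column 3, which forces R4C3 = 4.
1 is placed in column 4, leaving R4C4 = 3.
Row 3 already has 1, which forces R3C1 = 4.
The two cells of cage b must have sum 5, leaving R4C1 = 1.
Row 4 now contains 4, leaving R4C2 = 2.
Cage d has sum 6, which forces R1C1 = 2.
Column 2 now contains 2, so R1C2 = 1.
Cage d has sum 6, leaving R1C3 = 3.
2 is placed in row 1, so R1C4 = 4.
Column 1 already has 1, so R2C1 = 3.
Cage c needs sum 8, leaving R2C2 = 4.
Cage c has sum 8, which forces R2C3 = 1.
4 is placed in column 4, which forces R2C4 = 2.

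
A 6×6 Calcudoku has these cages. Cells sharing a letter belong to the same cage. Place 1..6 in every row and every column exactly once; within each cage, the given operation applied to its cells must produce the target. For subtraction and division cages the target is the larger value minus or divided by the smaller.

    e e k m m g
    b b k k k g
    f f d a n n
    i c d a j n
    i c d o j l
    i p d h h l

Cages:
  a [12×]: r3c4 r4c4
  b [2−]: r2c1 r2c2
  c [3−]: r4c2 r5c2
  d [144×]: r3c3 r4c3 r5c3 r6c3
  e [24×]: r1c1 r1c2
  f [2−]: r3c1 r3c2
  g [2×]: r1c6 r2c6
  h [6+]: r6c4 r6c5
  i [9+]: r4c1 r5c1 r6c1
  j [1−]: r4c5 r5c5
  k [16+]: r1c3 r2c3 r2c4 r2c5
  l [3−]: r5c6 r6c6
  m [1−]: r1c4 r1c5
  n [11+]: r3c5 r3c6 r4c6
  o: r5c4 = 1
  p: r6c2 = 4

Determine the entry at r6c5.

1

Cage o is given; hence r5c4 = 1.
P is a freebie, so r6c2 = 4.
Cage e's pair has product 24; hence r1c1 = 4.
4 is placed in column 2, leaving r1c2 = 6.
Cage h's pair has sum 6, so r6c4 = 5.
The two cells of cage h must have sum 6; hence r6c5 = 1.
The 3 cells of cage i must have sum 9, which forces r4c1 = 1.
The only place for 5 in row 1 is r1c3.
Row 1 needs a 1, and only r1c6 is open for it.
Column 6 now contains 1, so r2c6 = 2.
Cage k has sum 16, which forces r2c3 = 1.
The only place for 1 in row 3 is r3c2.
The two cells of cage f must have difference 2, which forces r3c1 = 3.
3 is placed in column 1, which forces r2c1 = 5.
Cage b needs two cells with difference 2; hence r2c2 = 3.
The 3 cells of cage n must have sum 11, leaving r3c5 = 2.
The two cells of cage m must have difference 1; hence r1c4 = 2.
2 is placed in column 5, so r1c5 = 3.
2 is placed in column 4; hence r4c4 = 3.
The two cells of cage a must have product 12, leaving r3c4 = 4.
Row 3 already has 4, which forces r3c6 = 5.
5 is placed in column 6; hence r4c6 = 4.
Column 4 already has 4, so r2c4 = 6.
Cage k has sum 16, so r2c5 = 4.
Row 3 already has 4, leaving r3c3 = 6.
The 4 cells of cage d must have product 144, which forces r4c3 = 2.
Cage d has product 144, which forces r5c3 = 4.
Cage d has product 144, which forces r6c3 = 3.
Row 6 already has 3, which forces r6c6 = 6.
Row 4 already has 2, so r4c2 = 5.
Row 4 now contains 5, which forces r4c5 = 6.
The 3 cells of cage i must have sum 9, leaving r5c1 = 6.
Cage c's pair has difference 3, which forces r5c2 = 2.
6 is placed in column 5, which forces r5c5 = 5.
6 is placed in column 6; hence r5c6 = 3.
Row 6 already has 6, so r6c1 = 2.
The full grid is 4 6 5 2 3 1 / 5 3 1 6 4 2 / 3 1 6 4 2 5 / 1 5 2 3 6 4 / 6 2 4 1 5 3 / 2 4 3 5 1 6.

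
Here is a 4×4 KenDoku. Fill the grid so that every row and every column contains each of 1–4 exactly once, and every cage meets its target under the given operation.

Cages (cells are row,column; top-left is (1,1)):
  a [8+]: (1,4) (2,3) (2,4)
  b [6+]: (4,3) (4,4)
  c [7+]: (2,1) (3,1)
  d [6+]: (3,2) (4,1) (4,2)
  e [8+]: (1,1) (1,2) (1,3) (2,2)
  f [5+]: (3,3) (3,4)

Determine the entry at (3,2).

Cage d has sum 6, so (3,2) = 2.
Cage e has sum 8, which forces (1,2) = 4.
Column 2 already has 2, so (2,2) = 1.
Column 2 already has 1; hence (4,2) = 3.
3 is placed in row 4, leaving (4,1) = 1.
Column 1 now contains 1; hence (1,1) = 2.
Cage e has sum 8, which forces (1,3) = 1.
1 is placed in row 1; hence (1,4) = 3.
1 is placed in column 3; hence (3,3) = 4.
Row 3 already has 4; hence (3,4) = 1.
Column 3 now contains 4; hence (4,3) = 2.
Row 4 now contains 2, so (4,4) = 4.
The two cells of cage c must have sum 7, leaving (2,1) = 4.
Column 3 now contains 2; hence (2,3) = 3.
Column 4 already has 4, leaving (2,4) = 2.
Row 3 already has 4, so (3,1) = 3.
The full grid is 2 4 1 3 / 4 1 3 2 / 3 2 4 1 / 1 3 2 4.

2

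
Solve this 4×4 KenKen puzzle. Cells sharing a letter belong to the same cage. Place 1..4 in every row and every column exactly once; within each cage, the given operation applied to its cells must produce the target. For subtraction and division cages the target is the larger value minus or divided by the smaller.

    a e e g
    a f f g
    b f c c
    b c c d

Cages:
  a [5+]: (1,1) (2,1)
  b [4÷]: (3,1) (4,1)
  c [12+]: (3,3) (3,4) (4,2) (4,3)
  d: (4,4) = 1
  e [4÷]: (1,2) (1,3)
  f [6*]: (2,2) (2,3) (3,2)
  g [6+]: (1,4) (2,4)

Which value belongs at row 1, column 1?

3

Cage d is given, leaving (4,4) = 1.
Cage b needs two cells with quotient 4, so (3,1) = 1.
Row 4 now contains 1, which forces (4,1) = 4.
The only place for 3 in row 1 is (1,1).
Column 1 already has 3, so (2,1) = 2.
Row 2 now contains 2, which forces (2,4) = 4.
Column 4 already has 4, which forces (3,4) = 3.
Column 4 already has 4, leaving (1,4) = 2.
Row 3 now contains 3; hence (3,2) = 2.
Row 3 now contains 3; hence (3,3) = 4.
Column 2 already has 2, leaving (4,2) = 3.
Row 4 now contains 3, so (4,3) = 2.
Cage e's pair has quotient 4, so (1,2) = 4.
Column 3 already has 4, leaving (1,3) = 1.
Column 2 already has 3; hence (2,2) = 1.
Cage f has product 6, so (2,3) = 3.
Filled in: 3 4 1 2 / 2 1 3 4 / 1 2 4 3 / 4 3 2 1.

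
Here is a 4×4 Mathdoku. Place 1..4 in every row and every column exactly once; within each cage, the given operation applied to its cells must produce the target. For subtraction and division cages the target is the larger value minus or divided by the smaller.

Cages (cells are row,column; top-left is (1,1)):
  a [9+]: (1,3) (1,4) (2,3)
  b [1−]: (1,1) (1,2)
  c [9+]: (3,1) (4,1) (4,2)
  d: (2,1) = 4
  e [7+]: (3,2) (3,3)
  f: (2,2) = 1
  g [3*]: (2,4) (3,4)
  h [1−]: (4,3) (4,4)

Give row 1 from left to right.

1 2 3 4

Cage d is a single given cell, so (2,1) = 4.
Cage f is given, leaving (2,2) = 1.
Row 2 now contains 1, so (2,4) = 3.
Column 4 now contains 3, which forces (3,4) = 1.
The 3 cells of cage a must have sum 9, which forces (1,3) = 3.
Cage a has sum 9, leaving (1,4) = 4.
Row 2 already has 3, leaving (2,3) = 2.
Column 3 already has 3, leaving (3,3) = 4.
Cage c has sum 9, so (4,2) = 4.
Column 3 already has 3, which forces (4,3) = 1.
Column 4 now contains 4; hence (4,4) = 2.
The two cells of cage b must have difference 1, leaving (1,1) = 1.
Row 1 already has 4, which forces (1,2) = 2.
Cage c needs sum 9; hence (3,1) = 2.
4 is placed in row 3, which forces (3,2) = 3.
Row 4 now contains 2, so (4,1) = 3.
Filled in: 1 2 3 4 / 4 1 2 3 / 2 3 4 1 / 3 4 1 2.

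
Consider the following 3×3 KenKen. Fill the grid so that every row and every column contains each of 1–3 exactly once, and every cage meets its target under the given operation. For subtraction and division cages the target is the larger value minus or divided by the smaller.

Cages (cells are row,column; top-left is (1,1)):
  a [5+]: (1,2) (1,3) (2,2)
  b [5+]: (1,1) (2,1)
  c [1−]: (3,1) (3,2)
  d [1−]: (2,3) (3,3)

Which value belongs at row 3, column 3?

3

Column 1 needs a 1, and only (3,1) is open for it.
Cage c needs two cells with difference 1, so (3,2) = 2.
2 is placed in row 3; hence (3,3) = 3.
Cage a needs sum 5, so (1,2) = 3.
Cage a has sum 5; hence (1,3) = 1.
Column 2 now contains 2, which forces (2,2) = 1.
Cage d's pair has difference 1, which forces (2,3) = 2.
Row 1 already has 3; hence (1,1) = 2.
2 is placed in row 2, leaving (2,1) = 3.
The full grid is 2 3 1 / 3 1 2 / 1 2 3.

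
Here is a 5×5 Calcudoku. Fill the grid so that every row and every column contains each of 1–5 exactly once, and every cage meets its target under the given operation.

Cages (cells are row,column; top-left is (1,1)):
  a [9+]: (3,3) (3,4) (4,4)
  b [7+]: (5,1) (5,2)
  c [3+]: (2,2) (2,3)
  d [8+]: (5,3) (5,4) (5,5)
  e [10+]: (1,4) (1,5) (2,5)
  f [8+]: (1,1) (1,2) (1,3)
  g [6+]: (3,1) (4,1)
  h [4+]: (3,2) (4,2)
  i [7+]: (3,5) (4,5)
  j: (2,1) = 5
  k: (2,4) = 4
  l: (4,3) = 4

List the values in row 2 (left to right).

5 2 1 4 3

J is a freebie; hence (2,1) = 5.
Cage k is a single given cell; hence (2,4) = 4.
L is a freebie, so (4,3) = 4.
The two cells of cage g must have sum 6, so (3,1) = 4.
Cage g needs two cells with sum 6, so (4,1) = 2.
2 is placed in column 1, which forces (5,1) = 3.
3 is placed in column 1, which forces (1,1) = 1.
Cage i's pair has sum 7, so (3,5) = 2.
Cage i needs two cells with sum 7, leaving (4,5) = 5.
Cage b needs two cells with sum 7, which forces (5,2) = 4.
Column 5 now contains 5; hence (5,5) = 1.
The 3 cells of cage e must have sum 10; hence (1,4) = 3.
Cage e needs sum 10, so (1,5) = 4.
Column 5 already has 1, which forces (2,5) = 3.
3 is placed in column 4, which forces (4,4) = 1.
The two cells of cage h must have sum 4, leaving (3,2) = 1.
The 3 cells of cage a must have sum 9, leaving (3,3) = 3.
Column 4 already has 1, so (3,4) = 5.
Row 4 now contains 1, so (4,2) = 3.
5 is placed in column 4, leaving (5,4) = 2.
Column 2 now contains 1, so (2,2) = 2.
The two cells of cage c must have sum 3, leaving (2,3) = 1.
Row 5 now contains 2, which forces (5,3) = 5.
Column 2 now contains 2, so (1,2) = 5.
Column 3 now contains 5, so (1,3) = 2.
Completed grid: 1 5 2 3 4 / 5 2 1 4 3 / 4 1 3 5 2 / 2 3 4 1 5 / 3 4 5 2 1.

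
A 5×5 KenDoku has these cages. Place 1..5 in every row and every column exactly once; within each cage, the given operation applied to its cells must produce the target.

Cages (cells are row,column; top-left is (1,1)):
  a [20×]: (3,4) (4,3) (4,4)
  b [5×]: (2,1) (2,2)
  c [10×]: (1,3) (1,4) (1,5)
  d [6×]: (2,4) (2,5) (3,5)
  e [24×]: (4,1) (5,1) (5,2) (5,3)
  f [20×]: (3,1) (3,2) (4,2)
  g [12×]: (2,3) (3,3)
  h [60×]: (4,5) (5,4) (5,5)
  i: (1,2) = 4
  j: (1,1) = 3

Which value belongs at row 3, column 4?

4

J is a freebie, which forces (1,1) = 3.
Cage i is given; hence (1,2) = 4.
The only place for 4 in row 2 is (2,3).
Column 3 now contains 4, which forces (3,3) = 3.
Cage e has product 24; hence (5,2) = 3.
The 3 cells of cage h must have product 60, which forces (4,5) = 3.
The 3 cells of cage d must have product 6, so (2,4) = 3.
The only place for 2 in row 2 is (2,5).
2 is placed in column 5, leaving (3,5) = 1.
1 is placed in column 5, which forces (1,5) = 5.
1 is placed in row 3; hence (3,2) = 5.
Column 5 now contains 5, which forces (5,5) = 4.
Cage b needs two cells with product 5; hence (2,1) = 5.
5 is placed in column 2, which forces (2,2) = 1.
Cage e needs product 24, which forces (4,1) = 4.
Column 2 already has 1, which forces (4,2) = 2.
Row 5 already has 4, leaving (5,4) = 5.
4 is placed in column 1, so (3,1) = 2.
Cage a needs product 20; hence (3,4) = 4.
The 3 cells of cage a must have product 20, which forces (4,3) = 5.
5 is placed in column 4, leaving (4,4) = 1.
Column 1 now contains 2, leaving (5,1) = 1.
Row 5 already has 1, so (5,3) = 2.
Column 3 already has 2, leaving (1,3) = 1.
Column 4 already has 1, leaving (1,4) = 2.
Filled in: 3 4 1 2 5 / 5 1 4 3 2 / 2 5 3 4 1 / 4 2 5 1 3 / 1 3 2 5 4.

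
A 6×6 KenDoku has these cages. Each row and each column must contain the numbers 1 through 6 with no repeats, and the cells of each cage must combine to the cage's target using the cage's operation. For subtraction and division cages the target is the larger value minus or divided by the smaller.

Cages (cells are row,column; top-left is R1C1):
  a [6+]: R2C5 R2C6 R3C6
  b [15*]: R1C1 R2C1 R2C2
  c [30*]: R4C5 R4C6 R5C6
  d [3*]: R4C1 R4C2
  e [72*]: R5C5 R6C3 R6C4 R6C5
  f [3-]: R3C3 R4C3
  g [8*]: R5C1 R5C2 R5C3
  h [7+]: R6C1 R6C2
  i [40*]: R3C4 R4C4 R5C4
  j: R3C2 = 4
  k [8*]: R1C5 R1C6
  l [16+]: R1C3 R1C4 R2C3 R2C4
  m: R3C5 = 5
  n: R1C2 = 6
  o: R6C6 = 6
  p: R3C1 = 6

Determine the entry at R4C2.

N is a freebie; hence R1C2 = 6.
P is a freebie, which forces R3C1 = 6.
Cage j is given, leaving R3C2 = 4.
Cage m is a single given cell, so R3C5 = 5.
Cage o is given, which forces R6C6 = 6.
5 is placed in row 3, so R3C4 = 2.
The only place for 6 in row 5 is R5C5.
In row 4, 6 can only go at R4C3, so R4C3 = 6.
Cage f's pair has difference 3; hence R3C3 = 3.
Row 3 already has 3; hence R3C6 = 1.
The only place for 6 in row 2 is R2C4.
In row 4, 4 can only go at R4C4, so R4C4 = 4.
Column 4 already has 4, leaving R5C4 = 5.
Cage c has product 30, so R4C6 = 5.
Row 4 needs a 2, and only R4C5 is open for it.
Column 5 now contains 2, leaving R1C5 = 4.
The two cells of cage k must have product 8, so R1C6 = 2.
2 is placed in column 6, leaving R2C6 = 4.
Cage c has product 30; hence R5C6 = 3.
Row 1 now contains 2, leaving R1C3 = 5.
Cage l has sum 16, leaving R1C4 = 3.
The 4 cells of cage l must have sum 16, so R2C3 = 2.
The 3 cells of cage a must have sum 6, which forces R2C5 = 1.
Cage e needs product 72, which forces R6C3 = 4.
3 is placed in column 4, which forces R6C4 = 1.
Column 5 now contains 1, which forces R6C5 = 3.
3 is placed in row 1, so R1C1 = 1.
Column 1 now contains 1, which forces R4C1 = 3.
3 is placed in row 4, leaving R4C2 = 1.
Cage g has product 8, leaving R5C1 = 4.
Cage g needs product 8, which forces R5C2 = 2.
Column 3 now contains 4, leaving R5C3 = 1.
Column 2 now contains 2, so R6C2 = 5.
3 is placed in column 1, leaving R2C1 = 5.
Column 2 now contains 5, leaving R2C2 = 3.
5 is placed in row 6; hence R6C1 = 2.
Completed grid: 1 6 5 3 4 2 / 5 3 2 6 1 4 / 6 4 3 2 5 1 / 3 1 6 4 2 5 / 4 2 1 5 6 3 / 2 5 4 1 3 6.

1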